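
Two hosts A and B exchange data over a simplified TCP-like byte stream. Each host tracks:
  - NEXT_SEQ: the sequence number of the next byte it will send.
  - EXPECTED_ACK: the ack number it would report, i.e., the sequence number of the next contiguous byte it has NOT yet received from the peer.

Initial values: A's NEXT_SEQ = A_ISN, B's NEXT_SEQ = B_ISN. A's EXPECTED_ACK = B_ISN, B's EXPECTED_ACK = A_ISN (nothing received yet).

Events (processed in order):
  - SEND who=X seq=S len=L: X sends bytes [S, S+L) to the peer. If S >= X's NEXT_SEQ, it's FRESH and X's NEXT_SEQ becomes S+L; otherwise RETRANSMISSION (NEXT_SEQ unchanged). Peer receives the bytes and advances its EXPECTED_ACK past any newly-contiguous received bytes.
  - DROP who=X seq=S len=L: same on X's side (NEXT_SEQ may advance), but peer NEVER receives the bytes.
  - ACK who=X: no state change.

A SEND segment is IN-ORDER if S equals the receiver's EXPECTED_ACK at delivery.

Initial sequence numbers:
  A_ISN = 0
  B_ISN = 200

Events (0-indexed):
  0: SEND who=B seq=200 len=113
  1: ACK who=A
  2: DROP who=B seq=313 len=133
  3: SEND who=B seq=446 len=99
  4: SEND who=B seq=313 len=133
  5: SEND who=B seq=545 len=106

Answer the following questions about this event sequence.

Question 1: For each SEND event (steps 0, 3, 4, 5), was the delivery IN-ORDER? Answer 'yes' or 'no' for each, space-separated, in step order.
Step 0: SEND seq=200 -> in-order
Step 3: SEND seq=446 -> out-of-order
Step 4: SEND seq=313 -> in-order
Step 5: SEND seq=545 -> in-order

Answer: yes no yes yes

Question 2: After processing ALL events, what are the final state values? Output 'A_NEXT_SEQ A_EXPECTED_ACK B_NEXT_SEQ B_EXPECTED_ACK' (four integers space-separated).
Answer: 0 651 651 0

Derivation:
After event 0: A_seq=0 A_ack=313 B_seq=313 B_ack=0
After event 1: A_seq=0 A_ack=313 B_seq=313 B_ack=0
After event 2: A_seq=0 A_ack=313 B_seq=446 B_ack=0
After event 3: A_seq=0 A_ack=313 B_seq=545 B_ack=0
After event 4: A_seq=0 A_ack=545 B_seq=545 B_ack=0
After event 5: A_seq=0 A_ack=651 B_seq=651 B_ack=0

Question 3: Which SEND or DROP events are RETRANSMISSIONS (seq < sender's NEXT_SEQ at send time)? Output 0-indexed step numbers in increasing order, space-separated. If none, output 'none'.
Answer: 4

Derivation:
Step 0: SEND seq=200 -> fresh
Step 2: DROP seq=313 -> fresh
Step 3: SEND seq=446 -> fresh
Step 4: SEND seq=313 -> retransmit
Step 5: SEND seq=545 -> fresh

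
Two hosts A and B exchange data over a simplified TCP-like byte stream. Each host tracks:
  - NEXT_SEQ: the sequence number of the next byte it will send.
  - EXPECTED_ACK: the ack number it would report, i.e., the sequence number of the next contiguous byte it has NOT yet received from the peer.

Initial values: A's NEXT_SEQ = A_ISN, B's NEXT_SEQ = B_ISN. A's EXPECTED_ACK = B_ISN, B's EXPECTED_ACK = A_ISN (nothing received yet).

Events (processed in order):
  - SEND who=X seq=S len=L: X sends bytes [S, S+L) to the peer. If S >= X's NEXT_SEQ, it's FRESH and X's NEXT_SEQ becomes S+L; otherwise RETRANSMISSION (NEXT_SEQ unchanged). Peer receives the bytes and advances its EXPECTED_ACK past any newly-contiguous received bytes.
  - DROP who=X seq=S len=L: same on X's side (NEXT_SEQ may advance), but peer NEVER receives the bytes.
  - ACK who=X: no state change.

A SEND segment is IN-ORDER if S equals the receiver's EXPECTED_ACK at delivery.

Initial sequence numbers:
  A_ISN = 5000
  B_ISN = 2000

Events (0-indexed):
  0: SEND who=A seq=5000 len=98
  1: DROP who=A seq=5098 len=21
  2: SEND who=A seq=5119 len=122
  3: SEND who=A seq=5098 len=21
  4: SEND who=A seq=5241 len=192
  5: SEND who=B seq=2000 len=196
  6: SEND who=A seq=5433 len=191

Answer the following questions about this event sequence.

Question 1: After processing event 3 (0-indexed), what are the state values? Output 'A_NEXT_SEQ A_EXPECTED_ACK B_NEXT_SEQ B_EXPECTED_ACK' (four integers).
After event 0: A_seq=5098 A_ack=2000 B_seq=2000 B_ack=5098
After event 1: A_seq=5119 A_ack=2000 B_seq=2000 B_ack=5098
After event 2: A_seq=5241 A_ack=2000 B_seq=2000 B_ack=5098
After event 3: A_seq=5241 A_ack=2000 B_seq=2000 B_ack=5241

5241 2000 2000 5241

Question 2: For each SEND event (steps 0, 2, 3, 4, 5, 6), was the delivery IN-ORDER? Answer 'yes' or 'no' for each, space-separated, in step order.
Step 0: SEND seq=5000 -> in-order
Step 2: SEND seq=5119 -> out-of-order
Step 3: SEND seq=5098 -> in-order
Step 4: SEND seq=5241 -> in-order
Step 5: SEND seq=2000 -> in-order
Step 6: SEND seq=5433 -> in-order

Answer: yes no yes yes yes yes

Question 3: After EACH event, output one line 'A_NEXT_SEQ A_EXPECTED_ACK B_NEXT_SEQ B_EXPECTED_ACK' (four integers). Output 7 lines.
5098 2000 2000 5098
5119 2000 2000 5098
5241 2000 2000 5098
5241 2000 2000 5241
5433 2000 2000 5433
5433 2196 2196 5433
5624 2196 2196 5624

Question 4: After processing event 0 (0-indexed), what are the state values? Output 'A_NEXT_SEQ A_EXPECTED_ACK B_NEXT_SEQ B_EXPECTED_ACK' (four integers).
After event 0: A_seq=5098 A_ack=2000 B_seq=2000 B_ack=5098

5098 2000 2000 5098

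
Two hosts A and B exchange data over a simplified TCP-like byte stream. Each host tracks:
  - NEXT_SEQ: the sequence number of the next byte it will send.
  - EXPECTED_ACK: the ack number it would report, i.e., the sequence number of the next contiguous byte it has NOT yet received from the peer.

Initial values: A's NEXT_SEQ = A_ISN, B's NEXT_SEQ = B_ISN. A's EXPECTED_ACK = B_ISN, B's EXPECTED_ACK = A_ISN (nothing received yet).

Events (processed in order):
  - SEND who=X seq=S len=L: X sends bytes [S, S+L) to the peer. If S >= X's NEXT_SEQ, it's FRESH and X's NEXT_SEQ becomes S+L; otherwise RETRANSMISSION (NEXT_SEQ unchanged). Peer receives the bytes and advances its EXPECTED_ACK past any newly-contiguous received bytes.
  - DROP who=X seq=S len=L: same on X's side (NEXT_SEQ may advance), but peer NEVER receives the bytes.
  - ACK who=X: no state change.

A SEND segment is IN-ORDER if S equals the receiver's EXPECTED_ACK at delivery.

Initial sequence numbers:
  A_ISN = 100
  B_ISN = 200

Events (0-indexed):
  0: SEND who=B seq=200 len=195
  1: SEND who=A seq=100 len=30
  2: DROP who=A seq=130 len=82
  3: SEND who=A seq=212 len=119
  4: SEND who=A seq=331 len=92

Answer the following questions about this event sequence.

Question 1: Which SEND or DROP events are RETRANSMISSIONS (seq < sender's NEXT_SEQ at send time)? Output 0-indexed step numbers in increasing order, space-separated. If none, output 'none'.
Step 0: SEND seq=200 -> fresh
Step 1: SEND seq=100 -> fresh
Step 2: DROP seq=130 -> fresh
Step 3: SEND seq=212 -> fresh
Step 4: SEND seq=331 -> fresh

Answer: none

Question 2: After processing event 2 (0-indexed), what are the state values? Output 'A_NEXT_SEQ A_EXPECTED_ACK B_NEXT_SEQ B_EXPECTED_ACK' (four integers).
After event 0: A_seq=100 A_ack=395 B_seq=395 B_ack=100
After event 1: A_seq=130 A_ack=395 B_seq=395 B_ack=130
After event 2: A_seq=212 A_ack=395 B_seq=395 B_ack=130

212 395 395 130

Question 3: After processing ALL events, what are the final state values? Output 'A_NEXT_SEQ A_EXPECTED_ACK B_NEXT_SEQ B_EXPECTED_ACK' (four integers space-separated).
Answer: 423 395 395 130

Derivation:
After event 0: A_seq=100 A_ack=395 B_seq=395 B_ack=100
After event 1: A_seq=130 A_ack=395 B_seq=395 B_ack=130
After event 2: A_seq=212 A_ack=395 B_seq=395 B_ack=130
After event 3: A_seq=331 A_ack=395 B_seq=395 B_ack=130
After event 4: A_seq=423 A_ack=395 B_seq=395 B_ack=130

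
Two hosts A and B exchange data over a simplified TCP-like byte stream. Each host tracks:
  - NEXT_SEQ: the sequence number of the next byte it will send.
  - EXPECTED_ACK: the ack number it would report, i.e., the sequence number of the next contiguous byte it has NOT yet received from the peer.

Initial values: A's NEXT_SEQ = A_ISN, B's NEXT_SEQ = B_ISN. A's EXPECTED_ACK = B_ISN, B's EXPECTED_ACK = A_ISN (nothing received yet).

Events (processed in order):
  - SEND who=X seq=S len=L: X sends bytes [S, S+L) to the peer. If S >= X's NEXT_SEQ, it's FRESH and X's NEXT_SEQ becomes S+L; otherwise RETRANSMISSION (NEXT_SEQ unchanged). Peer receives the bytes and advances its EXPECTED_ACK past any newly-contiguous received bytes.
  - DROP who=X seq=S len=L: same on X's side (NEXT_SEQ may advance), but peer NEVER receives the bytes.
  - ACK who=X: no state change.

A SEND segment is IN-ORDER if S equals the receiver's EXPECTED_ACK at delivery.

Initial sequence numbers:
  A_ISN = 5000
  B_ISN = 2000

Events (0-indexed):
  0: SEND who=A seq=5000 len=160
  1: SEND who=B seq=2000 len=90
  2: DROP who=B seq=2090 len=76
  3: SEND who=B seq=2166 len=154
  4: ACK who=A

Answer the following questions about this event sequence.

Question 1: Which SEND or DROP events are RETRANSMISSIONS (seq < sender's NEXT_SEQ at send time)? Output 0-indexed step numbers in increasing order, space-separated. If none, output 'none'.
Answer: none

Derivation:
Step 0: SEND seq=5000 -> fresh
Step 1: SEND seq=2000 -> fresh
Step 2: DROP seq=2090 -> fresh
Step 3: SEND seq=2166 -> fresh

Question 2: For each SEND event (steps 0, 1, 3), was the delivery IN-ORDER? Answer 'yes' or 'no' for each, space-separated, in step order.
Step 0: SEND seq=5000 -> in-order
Step 1: SEND seq=2000 -> in-order
Step 3: SEND seq=2166 -> out-of-order

Answer: yes yes no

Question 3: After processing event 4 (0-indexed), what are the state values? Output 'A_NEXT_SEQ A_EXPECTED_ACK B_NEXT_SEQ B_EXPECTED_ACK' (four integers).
After event 0: A_seq=5160 A_ack=2000 B_seq=2000 B_ack=5160
After event 1: A_seq=5160 A_ack=2090 B_seq=2090 B_ack=5160
After event 2: A_seq=5160 A_ack=2090 B_seq=2166 B_ack=5160
After event 3: A_seq=5160 A_ack=2090 B_seq=2320 B_ack=5160
After event 4: A_seq=5160 A_ack=2090 B_seq=2320 B_ack=5160

5160 2090 2320 5160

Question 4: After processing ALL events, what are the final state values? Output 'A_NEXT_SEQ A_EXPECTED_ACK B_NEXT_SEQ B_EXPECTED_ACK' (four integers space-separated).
Answer: 5160 2090 2320 5160

Derivation:
After event 0: A_seq=5160 A_ack=2000 B_seq=2000 B_ack=5160
After event 1: A_seq=5160 A_ack=2090 B_seq=2090 B_ack=5160
After event 2: A_seq=5160 A_ack=2090 B_seq=2166 B_ack=5160
After event 3: A_seq=5160 A_ack=2090 B_seq=2320 B_ack=5160
After event 4: A_seq=5160 A_ack=2090 B_seq=2320 B_ack=5160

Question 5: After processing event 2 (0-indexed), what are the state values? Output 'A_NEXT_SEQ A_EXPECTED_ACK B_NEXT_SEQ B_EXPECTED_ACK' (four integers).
After event 0: A_seq=5160 A_ack=2000 B_seq=2000 B_ack=5160
After event 1: A_seq=5160 A_ack=2090 B_seq=2090 B_ack=5160
After event 2: A_seq=5160 A_ack=2090 B_seq=2166 B_ack=5160

5160 2090 2166 5160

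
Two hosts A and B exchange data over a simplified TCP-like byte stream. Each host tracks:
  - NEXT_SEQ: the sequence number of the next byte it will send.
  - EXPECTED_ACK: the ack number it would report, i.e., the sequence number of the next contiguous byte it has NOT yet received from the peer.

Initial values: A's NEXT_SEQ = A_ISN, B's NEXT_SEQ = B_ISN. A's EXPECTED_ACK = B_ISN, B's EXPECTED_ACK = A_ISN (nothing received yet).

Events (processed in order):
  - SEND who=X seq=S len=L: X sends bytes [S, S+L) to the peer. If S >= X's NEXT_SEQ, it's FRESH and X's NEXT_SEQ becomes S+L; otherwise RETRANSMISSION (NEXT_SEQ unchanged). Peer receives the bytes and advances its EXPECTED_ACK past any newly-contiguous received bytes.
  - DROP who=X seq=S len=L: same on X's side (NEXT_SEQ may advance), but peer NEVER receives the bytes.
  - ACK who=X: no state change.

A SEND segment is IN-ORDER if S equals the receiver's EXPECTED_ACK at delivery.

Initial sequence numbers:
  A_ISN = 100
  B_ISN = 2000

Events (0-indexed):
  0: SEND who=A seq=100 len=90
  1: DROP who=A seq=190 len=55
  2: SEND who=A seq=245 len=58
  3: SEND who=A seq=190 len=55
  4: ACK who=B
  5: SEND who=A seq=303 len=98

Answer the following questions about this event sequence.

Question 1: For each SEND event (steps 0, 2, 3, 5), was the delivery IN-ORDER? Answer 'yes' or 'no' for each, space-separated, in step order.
Step 0: SEND seq=100 -> in-order
Step 2: SEND seq=245 -> out-of-order
Step 3: SEND seq=190 -> in-order
Step 5: SEND seq=303 -> in-order

Answer: yes no yes yes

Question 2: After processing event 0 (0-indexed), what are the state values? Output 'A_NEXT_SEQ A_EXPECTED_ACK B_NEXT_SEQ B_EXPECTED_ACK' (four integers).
After event 0: A_seq=190 A_ack=2000 B_seq=2000 B_ack=190

190 2000 2000 190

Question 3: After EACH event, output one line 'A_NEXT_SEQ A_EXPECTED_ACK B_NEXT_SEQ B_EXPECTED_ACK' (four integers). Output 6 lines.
190 2000 2000 190
245 2000 2000 190
303 2000 2000 190
303 2000 2000 303
303 2000 2000 303
401 2000 2000 401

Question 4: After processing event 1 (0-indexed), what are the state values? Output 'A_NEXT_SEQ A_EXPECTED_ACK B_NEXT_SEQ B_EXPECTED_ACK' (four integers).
After event 0: A_seq=190 A_ack=2000 B_seq=2000 B_ack=190
After event 1: A_seq=245 A_ack=2000 B_seq=2000 B_ack=190

245 2000 2000 190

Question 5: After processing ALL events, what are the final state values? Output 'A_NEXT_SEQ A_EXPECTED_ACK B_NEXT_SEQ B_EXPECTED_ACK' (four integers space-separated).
Answer: 401 2000 2000 401

Derivation:
After event 0: A_seq=190 A_ack=2000 B_seq=2000 B_ack=190
After event 1: A_seq=245 A_ack=2000 B_seq=2000 B_ack=190
After event 2: A_seq=303 A_ack=2000 B_seq=2000 B_ack=190
After event 3: A_seq=303 A_ack=2000 B_seq=2000 B_ack=303
After event 4: A_seq=303 A_ack=2000 B_seq=2000 B_ack=303
After event 5: A_seq=401 A_ack=2000 B_seq=2000 B_ack=401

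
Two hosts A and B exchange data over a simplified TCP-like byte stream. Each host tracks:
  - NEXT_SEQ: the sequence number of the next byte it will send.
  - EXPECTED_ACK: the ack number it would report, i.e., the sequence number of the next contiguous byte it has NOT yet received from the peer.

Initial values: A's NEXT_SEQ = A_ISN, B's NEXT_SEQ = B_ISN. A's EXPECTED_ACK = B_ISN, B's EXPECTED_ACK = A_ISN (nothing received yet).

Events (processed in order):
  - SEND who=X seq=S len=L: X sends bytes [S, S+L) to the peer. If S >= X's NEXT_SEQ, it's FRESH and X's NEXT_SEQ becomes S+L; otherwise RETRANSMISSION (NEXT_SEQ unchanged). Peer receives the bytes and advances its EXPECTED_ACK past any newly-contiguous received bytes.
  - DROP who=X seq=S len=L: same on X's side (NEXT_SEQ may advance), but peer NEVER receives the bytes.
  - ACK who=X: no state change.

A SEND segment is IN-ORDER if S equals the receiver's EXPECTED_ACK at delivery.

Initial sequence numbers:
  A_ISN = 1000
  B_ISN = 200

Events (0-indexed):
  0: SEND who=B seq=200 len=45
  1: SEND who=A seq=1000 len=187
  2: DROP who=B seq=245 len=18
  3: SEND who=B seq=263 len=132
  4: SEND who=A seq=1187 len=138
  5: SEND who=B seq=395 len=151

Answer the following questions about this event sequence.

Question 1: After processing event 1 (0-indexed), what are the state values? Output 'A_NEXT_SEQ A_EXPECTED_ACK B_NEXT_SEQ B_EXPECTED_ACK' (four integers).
After event 0: A_seq=1000 A_ack=245 B_seq=245 B_ack=1000
After event 1: A_seq=1187 A_ack=245 B_seq=245 B_ack=1187

1187 245 245 1187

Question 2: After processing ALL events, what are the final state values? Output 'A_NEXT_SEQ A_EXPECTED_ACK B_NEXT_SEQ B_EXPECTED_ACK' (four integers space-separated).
Answer: 1325 245 546 1325

Derivation:
After event 0: A_seq=1000 A_ack=245 B_seq=245 B_ack=1000
After event 1: A_seq=1187 A_ack=245 B_seq=245 B_ack=1187
After event 2: A_seq=1187 A_ack=245 B_seq=263 B_ack=1187
After event 3: A_seq=1187 A_ack=245 B_seq=395 B_ack=1187
After event 4: A_seq=1325 A_ack=245 B_seq=395 B_ack=1325
After event 5: A_seq=1325 A_ack=245 B_seq=546 B_ack=1325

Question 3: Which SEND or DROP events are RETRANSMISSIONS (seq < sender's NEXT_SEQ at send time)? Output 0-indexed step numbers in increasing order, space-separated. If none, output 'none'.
Answer: none

Derivation:
Step 0: SEND seq=200 -> fresh
Step 1: SEND seq=1000 -> fresh
Step 2: DROP seq=245 -> fresh
Step 3: SEND seq=263 -> fresh
Step 4: SEND seq=1187 -> fresh
Step 5: SEND seq=395 -> fresh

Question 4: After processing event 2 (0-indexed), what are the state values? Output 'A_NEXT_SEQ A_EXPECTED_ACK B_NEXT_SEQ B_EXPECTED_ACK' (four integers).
After event 0: A_seq=1000 A_ack=245 B_seq=245 B_ack=1000
After event 1: A_seq=1187 A_ack=245 B_seq=245 B_ack=1187
After event 2: A_seq=1187 A_ack=245 B_seq=263 B_ack=1187

1187 245 263 1187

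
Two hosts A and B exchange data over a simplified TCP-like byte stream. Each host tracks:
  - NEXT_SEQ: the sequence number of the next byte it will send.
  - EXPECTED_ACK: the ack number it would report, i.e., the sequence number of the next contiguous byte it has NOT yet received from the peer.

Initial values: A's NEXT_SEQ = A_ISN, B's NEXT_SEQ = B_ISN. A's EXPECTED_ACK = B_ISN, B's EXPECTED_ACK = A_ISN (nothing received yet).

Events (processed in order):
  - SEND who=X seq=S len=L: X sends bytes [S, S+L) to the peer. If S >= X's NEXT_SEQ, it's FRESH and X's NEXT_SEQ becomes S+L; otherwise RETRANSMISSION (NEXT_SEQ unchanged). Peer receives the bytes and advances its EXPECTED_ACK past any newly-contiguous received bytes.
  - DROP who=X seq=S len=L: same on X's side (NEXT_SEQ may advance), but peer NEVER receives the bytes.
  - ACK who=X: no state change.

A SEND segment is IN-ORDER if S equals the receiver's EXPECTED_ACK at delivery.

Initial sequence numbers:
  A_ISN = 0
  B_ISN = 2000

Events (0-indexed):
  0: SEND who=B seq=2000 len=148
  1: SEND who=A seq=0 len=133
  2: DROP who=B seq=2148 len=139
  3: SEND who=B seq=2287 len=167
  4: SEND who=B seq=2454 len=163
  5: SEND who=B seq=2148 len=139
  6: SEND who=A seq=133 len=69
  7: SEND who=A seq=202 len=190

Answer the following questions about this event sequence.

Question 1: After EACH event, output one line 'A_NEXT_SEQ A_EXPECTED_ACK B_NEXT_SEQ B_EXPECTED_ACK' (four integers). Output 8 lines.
0 2148 2148 0
133 2148 2148 133
133 2148 2287 133
133 2148 2454 133
133 2148 2617 133
133 2617 2617 133
202 2617 2617 202
392 2617 2617 392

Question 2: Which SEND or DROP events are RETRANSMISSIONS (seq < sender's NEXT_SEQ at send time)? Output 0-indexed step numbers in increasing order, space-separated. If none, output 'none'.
Answer: 5

Derivation:
Step 0: SEND seq=2000 -> fresh
Step 1: SEND seq=0 -> fresh
Step 2: DROP seq=2148 -> fresh
Step 3: SEND seq=2287 -> fresh
Step 4: SEND seq=2454 -> fresh
Step 5: SEND seq=2148 -> retransmit
Step 6: SEND seq=133 -> fresh
Step 7: SEND seq=202 -> fresh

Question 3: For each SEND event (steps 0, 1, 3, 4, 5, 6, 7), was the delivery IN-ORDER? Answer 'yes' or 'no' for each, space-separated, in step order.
Step 0: SEND seq=2000 -> in-order
Step 1: SEND seq=0 -> in-order
Step 3: SEND seq=2287 -> out-of-order
Step 4: SEND seq=2454 -> out-of-order
Step 5: SEND seq=2148 -> in-order
Step 6: SEND seq=133 -> in-order
Step 7: SEND seq=202 -> in-order

Answer: yes yes no no yes yes yes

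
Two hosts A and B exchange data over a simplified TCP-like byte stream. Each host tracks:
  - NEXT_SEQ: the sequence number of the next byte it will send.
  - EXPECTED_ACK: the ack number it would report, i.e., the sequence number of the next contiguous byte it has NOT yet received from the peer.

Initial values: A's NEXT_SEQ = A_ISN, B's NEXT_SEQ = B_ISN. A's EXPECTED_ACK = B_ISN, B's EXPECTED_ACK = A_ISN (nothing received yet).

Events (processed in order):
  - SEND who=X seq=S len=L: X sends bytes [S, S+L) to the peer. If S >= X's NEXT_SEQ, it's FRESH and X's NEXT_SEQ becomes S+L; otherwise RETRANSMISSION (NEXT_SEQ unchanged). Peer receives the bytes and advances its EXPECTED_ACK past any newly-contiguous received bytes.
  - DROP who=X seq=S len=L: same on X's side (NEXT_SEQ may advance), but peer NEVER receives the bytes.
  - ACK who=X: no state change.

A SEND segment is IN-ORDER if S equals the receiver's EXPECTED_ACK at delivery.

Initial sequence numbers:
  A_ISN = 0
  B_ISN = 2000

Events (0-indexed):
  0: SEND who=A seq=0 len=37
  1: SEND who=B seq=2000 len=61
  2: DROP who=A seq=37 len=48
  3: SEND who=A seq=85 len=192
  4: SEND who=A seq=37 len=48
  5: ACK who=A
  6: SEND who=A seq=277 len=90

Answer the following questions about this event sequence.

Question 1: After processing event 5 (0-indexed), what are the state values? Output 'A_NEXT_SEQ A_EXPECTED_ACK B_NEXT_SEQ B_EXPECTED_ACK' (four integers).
After event 0: A_seq=37 A_ack=2000 B_seq=2000 B_ack=37
After event 1: A_seq=37 A_ack=2061 B_seq=2061 B_ack=37
After event 2: A_seq=85 A_ack=2061 B_seq=2061 B_ack=37
After event 3: A_seq=277 A_ack=2061 B_seq=2061 B_ack=37
After event 4: A_seq=277 A_ack=2061 B_seq=2061 B_ack=277
After event 5: A_seq=277 A_ack=2061 B_seq=2061 B_ack=277

277 2061 2061 277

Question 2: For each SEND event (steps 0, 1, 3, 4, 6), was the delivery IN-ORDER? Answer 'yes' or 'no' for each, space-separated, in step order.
Answer: yes yes no yes yes

Derivation:
Step 0: SEND seq=0 -> in-order
Step 1: SEND seq=2000 -> in-order
Step 3: SEND seq=85 -> out-of-order
Step 4: SEND seq=37 -> in-order
Step 6: SEND seq=277 -> in-order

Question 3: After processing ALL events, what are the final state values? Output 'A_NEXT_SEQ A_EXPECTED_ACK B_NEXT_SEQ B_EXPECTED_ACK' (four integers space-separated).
After event 0: A_seq=37 A_ack=2000 B_seq=2000 B_ack=37
After event 1: A_seq=37 A_ack=2061 B_seq=2061 B_ack=37
After event 2: A_seq=85 A_ack=2061 B_seq=2061 B_ack=37
After event 3: A_seq=277 A_ack=2061 B_seq=2061 B_ack=37
After event 4: A_seq=277 A_ack=2061 B_seq=2061 B_ack=277
After event 5: A_seq=277 A_ack=2061 B_seq=2061 B_ack=277
After event 6: A_seq=367 A_ack=2061 B_seq=2061 B_ack=367

Answer: 367 2061 2061 367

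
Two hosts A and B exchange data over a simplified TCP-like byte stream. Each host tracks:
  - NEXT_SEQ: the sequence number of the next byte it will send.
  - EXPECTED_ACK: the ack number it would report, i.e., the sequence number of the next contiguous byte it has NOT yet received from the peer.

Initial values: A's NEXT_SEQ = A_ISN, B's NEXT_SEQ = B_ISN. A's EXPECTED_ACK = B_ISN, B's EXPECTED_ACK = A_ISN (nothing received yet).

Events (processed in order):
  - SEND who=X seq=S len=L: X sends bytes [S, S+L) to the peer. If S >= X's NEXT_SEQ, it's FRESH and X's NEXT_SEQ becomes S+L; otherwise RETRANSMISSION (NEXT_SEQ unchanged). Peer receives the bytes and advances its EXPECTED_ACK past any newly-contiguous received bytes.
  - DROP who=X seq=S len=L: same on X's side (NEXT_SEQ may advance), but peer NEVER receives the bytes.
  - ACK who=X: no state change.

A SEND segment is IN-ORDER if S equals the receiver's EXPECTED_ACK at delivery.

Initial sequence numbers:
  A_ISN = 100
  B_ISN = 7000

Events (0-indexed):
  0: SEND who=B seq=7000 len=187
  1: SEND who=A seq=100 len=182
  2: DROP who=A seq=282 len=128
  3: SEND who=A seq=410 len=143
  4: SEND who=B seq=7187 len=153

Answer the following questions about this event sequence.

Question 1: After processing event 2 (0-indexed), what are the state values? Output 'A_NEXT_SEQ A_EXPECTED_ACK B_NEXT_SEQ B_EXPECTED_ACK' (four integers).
After event 0: A_seq=100 A_ack=7187 B_seq=7187 B_ack=100
After event 1: A_seq=282 A_ack=7187 B_seq=7187 B_ack=282
After event 2: A_seq=410 A_ack=7187 B_seq=7187 B_ack=282

410 7187 7187 282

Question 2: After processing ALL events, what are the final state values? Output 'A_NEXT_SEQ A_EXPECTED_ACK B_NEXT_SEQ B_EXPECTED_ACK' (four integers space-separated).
Answer: 553 7340 7340 282

Derivation:
After event 0: A_seq=100 A_ack=7187 B_seq=7187 B_ack=100
After event 1: A_seq=282 A_ack=7187 B_seq=7187 B_ack=282
After event 2: A_seq=410 A_ack=7187 B_seq=7187 B_ack=282
After event 3: A_seq=553 A_ack=7187 B_seq=7187 B_ack=282
After event 4: A_seq=553 A_ack=7340 B_seq=7340 B_ack=282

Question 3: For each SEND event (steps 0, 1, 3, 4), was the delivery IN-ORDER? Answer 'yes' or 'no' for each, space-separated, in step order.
Step 0: SEND seq=7000 -> in-order
Step 1: SEND seq=100 -> in-order
Step 3: SEND seq=410 -> out-of-order
Step 4: SEND seq=7187 -> in-order

Answer: yes yes no yes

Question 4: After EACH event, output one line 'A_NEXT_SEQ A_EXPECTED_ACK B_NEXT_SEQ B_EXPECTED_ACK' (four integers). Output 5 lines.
100 7187 7187 100
282 7187 7187 282
410 7187 7187 282
553 7187 7187 282
553 7340 7340 282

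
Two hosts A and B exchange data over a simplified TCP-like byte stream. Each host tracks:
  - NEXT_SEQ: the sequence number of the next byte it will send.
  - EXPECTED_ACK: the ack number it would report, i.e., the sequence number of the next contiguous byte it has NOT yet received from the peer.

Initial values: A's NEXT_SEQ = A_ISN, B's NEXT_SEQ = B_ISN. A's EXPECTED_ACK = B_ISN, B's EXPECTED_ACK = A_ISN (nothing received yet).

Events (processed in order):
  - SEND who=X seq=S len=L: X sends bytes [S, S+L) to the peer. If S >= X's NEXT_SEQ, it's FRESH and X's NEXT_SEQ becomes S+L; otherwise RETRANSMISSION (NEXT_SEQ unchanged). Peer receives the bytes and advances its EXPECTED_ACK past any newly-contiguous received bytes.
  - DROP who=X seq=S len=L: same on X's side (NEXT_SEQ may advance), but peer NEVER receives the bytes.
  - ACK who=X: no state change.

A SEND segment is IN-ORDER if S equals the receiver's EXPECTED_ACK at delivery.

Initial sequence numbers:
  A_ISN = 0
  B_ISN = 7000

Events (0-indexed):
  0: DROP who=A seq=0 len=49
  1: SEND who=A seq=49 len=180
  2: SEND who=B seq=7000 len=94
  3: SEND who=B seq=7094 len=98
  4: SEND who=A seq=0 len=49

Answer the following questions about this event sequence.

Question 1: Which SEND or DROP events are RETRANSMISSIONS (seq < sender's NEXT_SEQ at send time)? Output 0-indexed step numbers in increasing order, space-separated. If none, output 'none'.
Answer: 4

Derivation:
Step 0: DROP seq=0 -> fresh
Step 1: SEND seq=49 -> fresh
Step 2: SEND seq=7000 -> fresh
Step 3: SEND seq=7094 -> fresh
Step 4: SEND seq=0 -> retransmit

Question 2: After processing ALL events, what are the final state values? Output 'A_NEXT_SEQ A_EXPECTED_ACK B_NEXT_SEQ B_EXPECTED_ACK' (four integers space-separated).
Answer: 229 7192 7192 229

Derivation:
After event 0: A_seq=49 A_ack=7000 B_seq=7000 B_ack=0
After event 1: A_seq=229 A_ack=7000 B_seq=7000 B_ack=0
After event 2: A_seq=229 A_ack=7094 B_seq=7094 B_ack=0
After event 3: A_seq=229 A_ack=7192 B_seq=7192 B_ack=0
After event 4: A_seq=229 A_ack=7192 B_seq=7192 B_ack=229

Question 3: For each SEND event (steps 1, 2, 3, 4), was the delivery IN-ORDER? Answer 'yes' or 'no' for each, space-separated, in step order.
Answer: no yes yes yes

Derivation:
Step 1: SEND seq=49 -> out-of-order
Step 2: SEND seq=7000 -> in-order
Step 3: SEND seq=7094 -> in-order
Step 4: SEND seq=0 -> in-order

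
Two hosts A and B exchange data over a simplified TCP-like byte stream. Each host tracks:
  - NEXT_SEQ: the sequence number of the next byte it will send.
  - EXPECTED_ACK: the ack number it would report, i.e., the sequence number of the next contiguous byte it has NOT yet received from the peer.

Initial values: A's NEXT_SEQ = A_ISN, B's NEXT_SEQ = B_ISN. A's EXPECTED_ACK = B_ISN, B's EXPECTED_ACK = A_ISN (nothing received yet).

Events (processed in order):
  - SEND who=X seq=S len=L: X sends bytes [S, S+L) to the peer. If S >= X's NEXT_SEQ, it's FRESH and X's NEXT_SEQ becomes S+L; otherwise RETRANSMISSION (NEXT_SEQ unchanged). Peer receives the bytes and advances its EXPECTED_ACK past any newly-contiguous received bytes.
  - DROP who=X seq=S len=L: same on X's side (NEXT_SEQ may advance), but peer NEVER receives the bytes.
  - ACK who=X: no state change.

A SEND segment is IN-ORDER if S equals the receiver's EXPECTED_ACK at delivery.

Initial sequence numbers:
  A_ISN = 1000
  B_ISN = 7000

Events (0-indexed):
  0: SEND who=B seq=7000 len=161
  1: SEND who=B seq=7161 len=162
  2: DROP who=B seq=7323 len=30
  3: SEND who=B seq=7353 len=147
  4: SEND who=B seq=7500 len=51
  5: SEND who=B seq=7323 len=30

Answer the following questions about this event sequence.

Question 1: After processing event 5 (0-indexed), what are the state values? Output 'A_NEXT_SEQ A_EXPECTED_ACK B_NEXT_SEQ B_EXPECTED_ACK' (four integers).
After event 0: A_seq=1000 A_ack=7161 B_seq=7161 B_ack=1000
After event 1: A_seq=1000 A_ack=7323 B_seq=7323 B_ack=1000
After event 2: A_seq=1000 A_ack=7323 B_seq=7353 B_ack=1000
After event 3: A_seq=1000 A_ack=7323 B_seq=7500 B_ack=1000
After event 4: A_seq=1000 A_ack=7323 B_seq=7551 B_ack=1000
After event 5: A_seq=1000 A_ack=7551 B_seq=7551 B_ack=1000

1000 7551 7551 1000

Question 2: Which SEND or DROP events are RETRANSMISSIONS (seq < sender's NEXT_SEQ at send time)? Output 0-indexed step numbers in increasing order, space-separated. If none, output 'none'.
Answer: 5

Derivation:
Step 0: SEND seq=7000 -> fresh
Step 1: SEND seq=7161 -> fresh
Step 2: DROP seq=7323 -> fresh
Step 3: SEND seq=7353 -> fresh
Step 4: SEND seq=7500 -> fresh
Step 5: SEND seq=7323 -> retransmit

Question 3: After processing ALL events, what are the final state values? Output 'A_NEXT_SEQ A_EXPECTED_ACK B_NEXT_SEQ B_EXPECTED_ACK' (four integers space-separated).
After event 0: A_seq=1000 A_ack=7161 B_seq=7161 B_ack=1000
After event 1: A_seq=1000 A_ack=7323 B_seq=7323 B_ack=1000
After event 2: A_seq=1000 A_ack=7323 B_seq=7353 B_ack=1000
After event 3: A_seq=1000 A_ack=7323 B_seq=7500 B_ack=1000
After event 4: A_seq=1000 A_ack=7323 B_seq=7551 B_ack=1000
After event 5: A_seq=1000 A_ack=7551 B_seq=7551 B_ack=1000

Answer: 1000 7551 7551 1000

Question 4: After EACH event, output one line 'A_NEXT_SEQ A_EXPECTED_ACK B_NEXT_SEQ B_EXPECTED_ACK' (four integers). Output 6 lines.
1000 7161 7161 1000
1000 7323 7323 1000
1000 7323 7353 1000
1000 7323 7500 1000
1000 7323 7551 1000
1000 7551 7551 1000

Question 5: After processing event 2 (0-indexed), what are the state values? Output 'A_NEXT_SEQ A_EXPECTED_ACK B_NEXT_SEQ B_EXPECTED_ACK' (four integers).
After event 0: A_seq=1000 A_ack=7161 B_seq=7161 B_ack=1000
After event 1: A_seq=1000 A_ack=7323 B_seq=7323 B_ack=1000
After event 2: A_seq=1000 A_ack=7323 B_seq=7353 B_ack=1000

1000 7323 7353 1000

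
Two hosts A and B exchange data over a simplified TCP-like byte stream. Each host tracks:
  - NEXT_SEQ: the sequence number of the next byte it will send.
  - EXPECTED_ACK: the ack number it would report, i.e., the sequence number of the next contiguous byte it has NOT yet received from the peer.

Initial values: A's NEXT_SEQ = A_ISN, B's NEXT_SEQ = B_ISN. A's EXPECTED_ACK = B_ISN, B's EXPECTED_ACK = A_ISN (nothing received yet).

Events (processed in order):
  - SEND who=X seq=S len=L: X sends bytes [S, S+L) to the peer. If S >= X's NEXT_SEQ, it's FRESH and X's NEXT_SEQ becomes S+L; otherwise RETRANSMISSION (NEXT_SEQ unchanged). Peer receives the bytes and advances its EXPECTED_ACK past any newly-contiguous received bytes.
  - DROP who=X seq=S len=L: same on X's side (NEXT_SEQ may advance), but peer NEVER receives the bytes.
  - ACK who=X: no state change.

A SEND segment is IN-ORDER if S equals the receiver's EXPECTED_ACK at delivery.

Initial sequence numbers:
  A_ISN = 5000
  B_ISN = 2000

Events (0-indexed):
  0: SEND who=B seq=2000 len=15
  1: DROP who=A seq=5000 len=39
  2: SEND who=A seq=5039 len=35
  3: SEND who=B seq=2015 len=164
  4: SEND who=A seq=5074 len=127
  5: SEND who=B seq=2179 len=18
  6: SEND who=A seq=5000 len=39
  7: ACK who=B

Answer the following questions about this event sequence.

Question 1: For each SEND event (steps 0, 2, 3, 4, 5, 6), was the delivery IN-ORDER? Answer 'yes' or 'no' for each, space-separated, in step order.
Step 0: SEND seq=2000 -> in-order
Step 2: SEND seq=5039 -> out-of-order
Step 3: SEND seq=2015 -> in-order
Step 4: SEND seq=5074 -> out-of-order
Step 5: SEND seq=2179 -> in-order
Step 6: SEND seq=5000 -> in-order

Answer: yes no yes no yes yes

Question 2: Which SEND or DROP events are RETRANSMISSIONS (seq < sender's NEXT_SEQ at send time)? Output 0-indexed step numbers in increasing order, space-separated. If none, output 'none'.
Step 0: SEND seq=2000 -> fresh
Step 1: DROP seq=5000 -> fresh
Step 2: SEND seq=5039 -> fresh
Step 3: SEND seq=2015 -> fresh
Step 4: SEND seq=5074 -> fresh
Step 5: SEND seq=2179 -> fresh
Step 6: SEND seq=5000 -> retransmit

Answer: 6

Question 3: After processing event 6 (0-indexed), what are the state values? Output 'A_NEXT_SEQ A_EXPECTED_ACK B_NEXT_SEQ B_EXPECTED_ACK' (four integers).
After event 0: A_seq=5000 A_ack=2015 B_seq=2015 B_ack=5000
After event 1: A_seq=5039 A_ack=2015 B_seq=2015 B_ack=5000
After event 2: A_seq=5074 A_ack=2015 B_seq=2015 B_ack=5000
After event 3: A_seq=5074 A_ack=2179 B_seq=2179 B_ack=5000
After event 4: A_seq=5201 A_ack=2179 B_seq=2179 B_ack=5000
After event 5: A_seq=5201 A_ack=2197 B_seq=2197 B_ack=5000
After event 6: A_seq=5201 A_ack=2197 B_seq=2197 B_ack=5201

5201 2197 2197 5201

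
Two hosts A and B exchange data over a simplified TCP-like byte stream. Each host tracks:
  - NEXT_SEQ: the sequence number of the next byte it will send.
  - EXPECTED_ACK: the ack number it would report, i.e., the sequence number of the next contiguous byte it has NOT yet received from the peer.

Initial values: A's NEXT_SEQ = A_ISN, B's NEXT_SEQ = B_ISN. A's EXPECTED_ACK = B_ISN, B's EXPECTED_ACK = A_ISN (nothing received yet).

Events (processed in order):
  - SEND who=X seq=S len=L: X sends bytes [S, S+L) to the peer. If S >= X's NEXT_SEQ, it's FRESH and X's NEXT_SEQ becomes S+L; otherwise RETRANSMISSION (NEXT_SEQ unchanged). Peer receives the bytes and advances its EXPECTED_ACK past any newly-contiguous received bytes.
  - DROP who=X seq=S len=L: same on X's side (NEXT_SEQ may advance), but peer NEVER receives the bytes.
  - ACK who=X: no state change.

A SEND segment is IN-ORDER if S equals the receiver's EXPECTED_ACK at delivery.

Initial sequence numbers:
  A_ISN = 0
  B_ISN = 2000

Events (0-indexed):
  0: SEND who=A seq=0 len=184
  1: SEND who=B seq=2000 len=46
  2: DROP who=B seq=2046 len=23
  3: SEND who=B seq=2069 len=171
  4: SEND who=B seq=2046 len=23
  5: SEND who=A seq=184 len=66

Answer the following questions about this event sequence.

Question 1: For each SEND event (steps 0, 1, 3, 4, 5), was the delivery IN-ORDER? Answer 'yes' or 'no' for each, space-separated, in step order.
Step 0: SEND seq=0 -> in-order
Step 1: SEND seq=2000 -> in-order
Step 3: SEND seq=2069 -> out-of-order
Step 4: SEND seq=2046 -> in-order
Step 5: SEND seq=184 -> in-order

Answer: yes yes no yes yes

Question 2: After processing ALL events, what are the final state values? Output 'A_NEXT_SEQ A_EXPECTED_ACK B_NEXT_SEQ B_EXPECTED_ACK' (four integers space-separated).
After event 0: A_seq=184 A_ack=2000 B_seq=2000 B_ack=184
After event 1: A_seq=184 A_ack=2046 B_seq=2046 B_ack=184
After event 2: A_seq=184 A_ack=2046 B_seq=2069 B_ack=184
After event 3: A_seq=184 A_ack=2046 B_seq=2240 B_ack=184
After event 4: A_seq=184 A_ack=2240 B_seq=2240 B_ack=184
After event 5: A_seq=250 A_ack=2240 B_seq=2240 B_ack=250

Answer: 250 2240 2240 250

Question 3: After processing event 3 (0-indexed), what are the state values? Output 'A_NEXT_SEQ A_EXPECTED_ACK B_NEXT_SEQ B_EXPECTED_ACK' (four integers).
After event 0: A_seq=184 A_ack=2000 B_seq=2000 B_ack=184
After event 1: A_seq=184 A_ack=2046 B_seq=2046 B_ack=184
After event 2: A_seq=184 A_ack=2046 B_seq=2069 B_ack=184
After event 3: A_seq=184 A_ack=2046 B_seq=2240 B_ack=184

184 2046 2240 184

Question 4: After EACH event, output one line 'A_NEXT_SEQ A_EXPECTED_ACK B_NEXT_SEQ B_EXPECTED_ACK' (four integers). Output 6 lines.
184 2000 2000 184
184 2046 2046 184
184 2046 2069 184
184 2046 2240 184
184 2240 2240 184
250 2240 2240 250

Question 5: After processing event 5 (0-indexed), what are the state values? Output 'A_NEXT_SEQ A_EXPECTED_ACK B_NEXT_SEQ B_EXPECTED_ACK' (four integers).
After event 0: A_seq=184 A_ack=2000 B_seq=2000 B_ack=184
After event 1: A_seq=184 A_ack=2046 B_seq=2046 B_ack=184
After event 2: A_seq=184 A_ack=2046 B_seq=2069 B_ack=184
After event 3: A_seq=184 A_ack=2046 B_seq=2240 B_ack=184
After event 4: A_seq=184 A_ack=2240 B_seq=2240 B_ack=184
After event 5: A_seq=250 A_ack=2240 B_seq=2240 B_ack=250

250 2240 2240 250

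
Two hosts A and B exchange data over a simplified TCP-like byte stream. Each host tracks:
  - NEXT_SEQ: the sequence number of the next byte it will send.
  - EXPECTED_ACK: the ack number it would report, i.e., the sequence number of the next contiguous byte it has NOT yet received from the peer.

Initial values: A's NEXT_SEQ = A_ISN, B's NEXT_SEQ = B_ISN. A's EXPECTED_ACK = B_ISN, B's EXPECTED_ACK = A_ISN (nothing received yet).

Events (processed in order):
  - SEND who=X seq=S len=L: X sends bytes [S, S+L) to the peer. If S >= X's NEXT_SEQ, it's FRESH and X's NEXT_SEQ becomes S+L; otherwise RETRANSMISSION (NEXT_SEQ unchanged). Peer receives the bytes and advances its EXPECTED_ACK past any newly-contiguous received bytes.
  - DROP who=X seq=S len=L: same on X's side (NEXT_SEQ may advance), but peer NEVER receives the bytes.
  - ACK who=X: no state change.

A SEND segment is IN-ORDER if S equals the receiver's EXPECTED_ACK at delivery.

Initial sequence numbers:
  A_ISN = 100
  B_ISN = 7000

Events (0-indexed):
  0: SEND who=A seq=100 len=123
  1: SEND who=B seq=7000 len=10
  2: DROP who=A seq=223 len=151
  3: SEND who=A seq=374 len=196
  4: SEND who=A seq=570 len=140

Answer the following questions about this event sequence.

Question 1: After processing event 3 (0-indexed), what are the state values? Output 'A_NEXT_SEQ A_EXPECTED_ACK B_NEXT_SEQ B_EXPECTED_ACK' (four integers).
After event 0: A_seq=223 A_ack=7000 B_seq=7000 B_ack=223
After event 1: A_seq=223 A_ack=7010 B_seq=7010 B_ack=223
After event 2: A_seq=374 A_ack=7010 B_seq=7010 B_ack=223
After event 3: A_seq=570 A_ack=7010 B_seq=7010 B_ack=223

570 7010 7010 223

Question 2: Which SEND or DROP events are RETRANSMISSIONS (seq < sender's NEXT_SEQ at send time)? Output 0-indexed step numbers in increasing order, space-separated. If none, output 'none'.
Answer: none

Derivation:
Step 0: SEND seq=100 -> fresh
Step 1: SEND seq=7000 -> fresh
Step 2: DROP seq=223 -> fresh
Step 3: SEND seq=374 -> fresh
Step 4: SEND seq=570 -> fresh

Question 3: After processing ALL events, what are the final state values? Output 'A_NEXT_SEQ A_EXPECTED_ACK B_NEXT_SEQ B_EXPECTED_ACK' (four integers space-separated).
After event 0: A_seq=223 A_ack=7000 B_seq=7000 B_ack=223
After event 1: A_seq=223 A_ack=7010 B_seq=7010 B_ack=223
After event 2: A_seq=374 A_ack=7010 B_seq=7010 B_ack=223
After event 3: A_seq=570 A_ack=7010 B_seq=7010 B_ack=223
After event 4: A_seq=710 A_ack=7010 B_seq=7010 B_ack=223

Answer: 710 7010 7010 223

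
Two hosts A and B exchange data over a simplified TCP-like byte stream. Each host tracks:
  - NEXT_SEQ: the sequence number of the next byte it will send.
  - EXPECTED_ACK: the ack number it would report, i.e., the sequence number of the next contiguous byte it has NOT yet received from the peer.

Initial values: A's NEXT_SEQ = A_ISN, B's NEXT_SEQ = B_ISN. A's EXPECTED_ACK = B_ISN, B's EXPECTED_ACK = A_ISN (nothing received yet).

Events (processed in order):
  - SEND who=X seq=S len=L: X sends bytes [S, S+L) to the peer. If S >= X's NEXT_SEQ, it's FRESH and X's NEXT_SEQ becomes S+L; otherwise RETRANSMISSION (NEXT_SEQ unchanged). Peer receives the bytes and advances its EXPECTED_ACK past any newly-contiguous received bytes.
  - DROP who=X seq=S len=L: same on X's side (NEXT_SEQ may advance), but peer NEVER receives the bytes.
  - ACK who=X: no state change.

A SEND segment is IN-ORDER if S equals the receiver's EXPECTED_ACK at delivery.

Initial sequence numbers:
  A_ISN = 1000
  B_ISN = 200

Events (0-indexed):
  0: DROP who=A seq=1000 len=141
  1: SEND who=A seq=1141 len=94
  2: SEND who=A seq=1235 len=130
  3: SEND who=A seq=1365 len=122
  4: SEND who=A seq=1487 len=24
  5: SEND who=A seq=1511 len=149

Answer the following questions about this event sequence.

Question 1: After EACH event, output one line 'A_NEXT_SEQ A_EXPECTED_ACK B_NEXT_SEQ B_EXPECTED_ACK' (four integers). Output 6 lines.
1141 200 200 1000
1235 200 200 1000
1365 200 200 1000
1487 200 200 1000
1511 200 200 1000
1660 200 200 1000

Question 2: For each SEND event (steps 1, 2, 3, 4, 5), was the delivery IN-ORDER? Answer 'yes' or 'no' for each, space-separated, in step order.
Step 1: SEND seq=1141 -> out-of-order
Step 2: SEND seq=1235 -> out-of-order
Step 3: SEND seq=1365 -> out-of-order
Step 4: SEND seq=1487 -> out-of-order
Step 5: SEND seq=1511 -> out-of-order

Answer: no no no no no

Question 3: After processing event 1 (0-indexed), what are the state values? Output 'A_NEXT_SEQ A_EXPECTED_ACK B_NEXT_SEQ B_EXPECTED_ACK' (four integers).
After event 0: A_seq=1141 A_ack=200 B_seq=200 B_ack=1000
After event 1: A_seq=1235 A_ack=200 B_seq=200 B_ack=1000

1235 200 200 1000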